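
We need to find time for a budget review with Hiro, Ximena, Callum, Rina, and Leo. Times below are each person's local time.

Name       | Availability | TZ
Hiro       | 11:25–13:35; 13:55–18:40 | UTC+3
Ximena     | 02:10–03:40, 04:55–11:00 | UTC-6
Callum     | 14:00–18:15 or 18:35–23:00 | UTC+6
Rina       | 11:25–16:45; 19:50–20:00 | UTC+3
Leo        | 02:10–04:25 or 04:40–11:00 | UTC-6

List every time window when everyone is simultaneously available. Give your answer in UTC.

08:25-09:40, 10:55-12:15, 12:35-13:45

Hiro in UTC: 08:25-10:35, 10:55-15:40 (subtract 3h to convert from UTC+3).
Ximena in UTC: 08:10-09:40, 10:55-17:00 (add 6h to convert from UTC-6).
Callum in UTC: 08:00-12:15, 12:35-17:00 (subtract 6h to convert from UTC+6).
Rina in UTC: 08:25-13:45, 16:50-17:00 (subtract 3h to convert from UTC+3).
Leo in UTC: 08:10-10:25, 10:40-17:00 (add 6h to convert from UTC-6).
Hiro ∩ Ximena: 08:25-09:40, 10:55-15:40.
Hiro ∩ Ximena ∩ Callum: 08:25-09:40, 10:55-12:15, 12:35-15:40.
Hiro ∩ Ximena ∩ Callum ∩ Rina: 08:25-09:40, 10:55-12:15, 12:35-13:45.
Hiro ∩ Ximena ∩ Callum ∩ Rina ∩ Leo: 08:25-09:40, 10:55-12:15, 12:35-13:45.
Those are the intersection windows.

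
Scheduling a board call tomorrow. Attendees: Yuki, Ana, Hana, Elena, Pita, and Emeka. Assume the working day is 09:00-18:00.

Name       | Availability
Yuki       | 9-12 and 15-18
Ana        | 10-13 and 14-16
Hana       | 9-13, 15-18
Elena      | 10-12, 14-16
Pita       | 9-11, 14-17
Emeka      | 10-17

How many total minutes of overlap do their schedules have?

120

Yuki ∩ Ana: 10:00-12:00, 15:00-16:00.
Yuki ∩ Ana ∩ Hana: 10:00-12:00, 15:00-16:00.
Yuki ∩ Ana ∩ Hana ∩ Elena: 10:00-12:00, 15:00-16:00.
Yuki ∩ Ana ∩ Hana ∩ Elena ∩ Pita: 10:00-11:00, 15:00-16:00.
Yuki ∩ Ana ∩ Hana ∩ Elena ∩ Pita ∩ Emeka: 10:00-11:00, 15:00-16:00.
Summing the common windows: 60 + 60 = 120 minutes.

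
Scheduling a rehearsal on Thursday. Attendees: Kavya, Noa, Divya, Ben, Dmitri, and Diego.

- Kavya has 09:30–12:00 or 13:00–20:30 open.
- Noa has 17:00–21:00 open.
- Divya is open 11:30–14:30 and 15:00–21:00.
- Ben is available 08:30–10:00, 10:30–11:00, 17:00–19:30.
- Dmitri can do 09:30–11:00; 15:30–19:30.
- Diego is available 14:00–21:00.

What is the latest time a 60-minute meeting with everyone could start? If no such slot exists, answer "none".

18:30

Kavya ∩ Noa: 17:00-20:30.
Kavya ∩ Noa ∩ Divya: 17:00-20:30.
Kavya ∩ Noa ∩ Divya ∩ Ben: 17:00-19:30.
Kavya ∩ Noa ∩ Divya ∩ Ben ∩ Dmitri: 17:00-19:30.
Kavya ∩ Noa ∩ Divya ∩ Ben ∩ Dmitri ∩ Diego: 17:00-19:30.
The last common window of at least 60 minutes is 17:00-19:30; a 60-minute meeting can start as late as 18:30 and still end by 19:30.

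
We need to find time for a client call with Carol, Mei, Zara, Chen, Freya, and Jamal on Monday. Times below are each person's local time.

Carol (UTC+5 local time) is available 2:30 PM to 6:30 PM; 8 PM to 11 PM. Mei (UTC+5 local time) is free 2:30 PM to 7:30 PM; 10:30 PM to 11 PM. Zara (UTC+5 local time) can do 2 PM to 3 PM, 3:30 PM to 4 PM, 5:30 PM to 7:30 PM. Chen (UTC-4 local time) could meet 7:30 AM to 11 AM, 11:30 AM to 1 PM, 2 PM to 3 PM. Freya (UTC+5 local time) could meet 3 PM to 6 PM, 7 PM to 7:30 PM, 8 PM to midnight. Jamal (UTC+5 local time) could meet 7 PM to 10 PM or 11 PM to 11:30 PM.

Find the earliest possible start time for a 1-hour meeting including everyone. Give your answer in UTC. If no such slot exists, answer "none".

Carol in UTC: 09:30-13:30, 15:00-18:00 (subtract 5h to convert from UTC+5).
Mei in UTC: 09:30-14:30, 17:30-18:00 (subtract 5h to convert from UTC+5).
Zara in UTC: 09:00-10:00, 10:30-11:00, 12:30-14:30 (subtract 5h to convert from UTC+5).
Chen in UTC: 11:30-15:00, 15:30-17:00, 18:00-19:00 (add 4h to convert from UTC-4).
Freya in UTC: 10:00-13:00, 14:00-14:30, 15:00-19:00 (subtract 5h to convert from UTC+5).
Jamal in UTC: 14:00-17:00, 18:00-18:30 (subtract 5h to convert from UTC+5).
Carol ∩ Mei: 09:30-13:30, 17:30-18:00.
Carol ∩ Mei ∩ Zara: 09:30-10:00, 10:30-11:00, 12:30-13:30.
Carol ∩ Mei ∩ Zara ∩ Chen: 12:30-13:30.
Carol ∩ Mei ∩ Zara ∩ Chen ∩ Freya: 12:30-13:00.
Carol ∩ Mei ∩ Zara ∩ Chen ∩ Freya ∩ Jamal: ∅.
There is no time when everyone is free.
No common window is at least 60 minutes long.

none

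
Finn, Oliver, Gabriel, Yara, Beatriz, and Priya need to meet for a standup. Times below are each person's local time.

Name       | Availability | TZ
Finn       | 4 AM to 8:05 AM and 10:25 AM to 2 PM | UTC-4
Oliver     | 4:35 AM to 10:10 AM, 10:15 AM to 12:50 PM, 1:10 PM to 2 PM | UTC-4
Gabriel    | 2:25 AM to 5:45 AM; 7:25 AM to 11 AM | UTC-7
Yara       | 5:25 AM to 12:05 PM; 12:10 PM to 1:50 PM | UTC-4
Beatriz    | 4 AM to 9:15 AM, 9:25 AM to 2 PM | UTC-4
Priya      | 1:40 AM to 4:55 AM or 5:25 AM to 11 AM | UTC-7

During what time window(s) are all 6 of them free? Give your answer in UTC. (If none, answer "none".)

09:25-11:55, 14:25-16:05, 16:10-16:50, 17:10-17:50

Finn in UTC: 08:00-12:05, 14:25-18:00 (add 4h to convert from UTC-4).
Oliver in UTC: 08:35-14:10, 14:15-16:50, 17:10-18:00 (add 4h to convert from UTC-4).
Gabriel in UTC: 09:25-12:45, 14:25-18:00 (add 7h to convert from UTC-7).
Yara in UTC: 09:25-16:05, 16:10-17:50 (add 4h to convert from UTC-4).
Beatriz in UTC: 08:00-13:15, 13:25-18:00 (add 4h to convert from UTC-4).
Priya in UTC: 08:40-11:55, 12:25-18:00 (add 7h to convert from UTC-7).
Finn ∩ Oliver: 08:35-12:05, 14:25-16:50, 17:10-18:00.
Finn ∩ Oliver ∩ Gabriel: 09:25-12:05, 14:25-16:50, 17:10-18:00.
Finn ∩ Oliver ∩ Gabriel ∩ Yara: 09:25-12:05, 14:25-16:05, 16:10-16:50, 17:10-17:50.
Finn ∩ Oliver ∩ Gabriel ∩ Yara ∩ Beatriz: 09:25-12:05, 14:25-16:05, 16:10-16:50, 17:10-17:50.
Finn ∩ Oliver ∩ Gabriel ∩ Yara ∩ Beatriz ∩ Priya: 09:25-11:55, 14:25-16:05, 16:10-16:50, 17:10-17:50.
Those are the intersection windows.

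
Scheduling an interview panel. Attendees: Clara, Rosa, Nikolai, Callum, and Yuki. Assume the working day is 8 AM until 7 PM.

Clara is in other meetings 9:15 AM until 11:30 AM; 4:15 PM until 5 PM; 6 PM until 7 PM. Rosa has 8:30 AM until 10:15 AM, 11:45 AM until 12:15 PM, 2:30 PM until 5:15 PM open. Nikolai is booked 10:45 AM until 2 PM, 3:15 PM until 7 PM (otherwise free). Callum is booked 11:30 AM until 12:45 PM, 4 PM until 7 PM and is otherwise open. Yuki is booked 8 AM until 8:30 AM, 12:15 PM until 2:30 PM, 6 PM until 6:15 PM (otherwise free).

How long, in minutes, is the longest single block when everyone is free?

45

Clara free: 08:00-09:15, 11:30-16:15, 17:00-18:00 (invert busy blocks within the working day).
Rosa free: 08:30-10:15, 11:45-12:15, 14:30-17:15.
Nikolai free: 08:00-10:45, 14:00-15:15 (invert busy blocks within the working day).
Callum free: 08:00-11:30, 12:45-16:00 (invert busy blocks within the working day).
Yuki free: 08:30-12:15, 14:30-18:00, 18:15-19:00 (invert busy blocks within the working day).
Clara ∩ Rosa: 08:30-09:15, 11:45-12:15, 14:30-16:15, 17:00-17:15.
Clara ∩ Rosa ∩ Nikolai: 08:30-09:15, 14:30-15:15.
Clara ∩ Rosa ∩ Nikolai ∩ Callum: 08:30-09:15, 14:30-15:15.
Clara ∩ Rosa ∩ Nikolai ∩ Callum ∩ Yuki: 08:30-09:15, 14:30-15:15.
The longest is 08:30-09:15 at 45 minutes.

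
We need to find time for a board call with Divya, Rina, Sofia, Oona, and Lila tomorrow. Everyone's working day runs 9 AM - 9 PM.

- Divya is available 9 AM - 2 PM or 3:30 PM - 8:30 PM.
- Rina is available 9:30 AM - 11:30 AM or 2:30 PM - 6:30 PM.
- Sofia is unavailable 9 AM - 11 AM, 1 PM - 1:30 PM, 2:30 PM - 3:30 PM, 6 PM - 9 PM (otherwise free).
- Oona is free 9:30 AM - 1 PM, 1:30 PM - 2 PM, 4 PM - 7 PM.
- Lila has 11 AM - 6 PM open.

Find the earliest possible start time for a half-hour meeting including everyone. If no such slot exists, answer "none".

Divya free: 09:00-14:00, 15:30-20:30.
Rina free: 09:30-11:30, 14:30-18:30.
Sofia free: 11:00-13:00, 13:30-14:30, 15:30-18:00 (invert busy blocks within the working day).
Oona free: 09:30-13:00, 13:30-14:00, 16:00-19:00.
Lila free: 11:00-18:00.
Divya ∩ Rina: 09:30-11:30, 15:30-18:30.
Divya ∩ Rina ∩ Sofia: 11:00-11:30, 15:30-18:00.
Divya ∩ Rina ∩ Sofia ∩ Oona: 11:00-11:30, 16:00-18:00.
Divya ∩ Rina ∩ Sofia ∩ Oona ∩ Lila: 11:00-11:30, 16:00-18:00.
The first common window of at least 30 minutes is 11:00-11:30, so the earliest start is 11:00.

11:00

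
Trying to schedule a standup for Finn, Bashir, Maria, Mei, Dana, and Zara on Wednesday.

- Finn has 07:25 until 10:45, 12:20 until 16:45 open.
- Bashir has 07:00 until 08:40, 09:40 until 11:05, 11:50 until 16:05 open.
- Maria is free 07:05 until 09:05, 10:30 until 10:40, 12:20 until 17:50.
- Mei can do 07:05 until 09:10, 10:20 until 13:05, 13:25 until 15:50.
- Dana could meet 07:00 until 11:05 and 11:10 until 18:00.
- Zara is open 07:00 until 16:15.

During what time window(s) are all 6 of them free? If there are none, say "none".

Finn ∩ Bashir: 07:25-08:40, 09:40-10:45, 12:20-16:05.
Finn ∩ Bashir ∩ Maria: 07:25-08:40, 10:30-10:40, 12:20-16:05.
Finn ∩ Bashir ∩ Maria ∩ Mei: 07:25-08:40, 10:30-10:40, 12:20-13:05, 13:25-15:50.
Finn ∩ Bashir ∩ Maria ∩ Mei ∩ Dana: 07:25-08:40, 10:30-10:40, 12:20-13:05, 13:25-15:50.
Finn ∩ Bashir ∩ Maria ∩ Mei ∩ Dana ∩ Zara: 07:25-08:40, 10:30-10:40, 12:20-13:05, 13:25-15:50.

07:25-08:40, 10:30-10:40, 12:20-13:05, 13:25-15:50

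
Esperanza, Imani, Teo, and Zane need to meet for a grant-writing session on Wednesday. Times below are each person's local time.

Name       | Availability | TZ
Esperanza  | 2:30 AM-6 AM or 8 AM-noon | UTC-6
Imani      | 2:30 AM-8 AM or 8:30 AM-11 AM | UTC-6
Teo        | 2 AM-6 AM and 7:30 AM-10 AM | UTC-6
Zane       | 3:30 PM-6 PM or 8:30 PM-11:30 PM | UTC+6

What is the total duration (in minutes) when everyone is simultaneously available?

240

Esperanza in UTC: 08:30-12:00, 14:00-18:00 (add 6h to convert from UTC-6).
Imani in UTC: 08:30-14:00, 14:30-17:00 (add 6h to convert from UTC-6).
Teo in UTC: 08:00-12:00, 13:30-16:00 (add 6h to convert from UTC-6).
Zane in UTC: 09:30-12:00, 14:30-17:30 (subtract 6h to convert from UTC+6).
Esperanza ∩ Imani: 08:30-12:00, 14:30-17:00.
Esperanza ∩ Imani ∩ Teo: 08:30-12:00, 14:30-16:00.
Esperanza ∩ Imani ∩ Teo ∩ Zane: 09:30-12:00, 14:30-16:00.
Summing the common windows: 150 + 90 = 240 minutes.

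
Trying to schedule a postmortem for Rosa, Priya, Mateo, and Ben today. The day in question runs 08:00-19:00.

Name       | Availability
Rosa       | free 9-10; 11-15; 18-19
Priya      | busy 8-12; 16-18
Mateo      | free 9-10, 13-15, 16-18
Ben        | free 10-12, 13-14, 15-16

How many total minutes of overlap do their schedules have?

60

Rosa free: 09:00-10:00, 11:00-15:00, 18:00-19:00.
Priya free: 12:00-16:00, 18:00-19:00 (invert busy blocks within the working day).
Mateo free: 09:00-10:00, 13:00-15:00, 16:00-18:00.
Ben free: 10:00-12:00, 13:00-14:00, 15:00-16:00.
Rosa ∩ Priya: 12:00-15:00, 18:00-19:00.
Rosa ∩ Priya ∩ Mateo: 13:00-15:00.
Rosa ∩ Priya ∩ Mateo ∩ Ben: 13:00-14:00.
So the common availability across everyone is 13:00-14:00.
That's a single block of 60 minutes.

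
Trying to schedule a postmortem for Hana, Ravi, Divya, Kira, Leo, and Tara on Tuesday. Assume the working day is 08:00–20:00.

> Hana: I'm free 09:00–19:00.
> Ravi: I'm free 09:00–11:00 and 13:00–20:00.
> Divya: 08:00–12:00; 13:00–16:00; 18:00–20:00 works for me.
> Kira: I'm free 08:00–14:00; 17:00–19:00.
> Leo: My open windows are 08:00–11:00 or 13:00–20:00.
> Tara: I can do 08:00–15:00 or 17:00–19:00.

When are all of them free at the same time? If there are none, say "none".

09:00-11:00, 13:00-14:00, 18:00-19:00

Hana ∩ Ravi: 09:00-11:00, 13:00-19:00.
Hana ∩ Ravi ∩ Divya: 09:00-11:00, 13:00-16:00, 18:00-19:00.
Hana ∩ Ravi ∩ Divya ∩ Kira: 09:00-11:00, 13:00-14:00, 18:00-19:00.
Hana ∩ Ravi ∩ Divya ∩ Kira ∩ Leo: 09:00-11:00, 13:00-14:00, 18:00-19:00.
Hana ∩ Ravi ∩ Divya ∩ Kira ∩ Leo ∩ Tara: 09:00-11:00, 13:00-14:00, 18:00-19:00.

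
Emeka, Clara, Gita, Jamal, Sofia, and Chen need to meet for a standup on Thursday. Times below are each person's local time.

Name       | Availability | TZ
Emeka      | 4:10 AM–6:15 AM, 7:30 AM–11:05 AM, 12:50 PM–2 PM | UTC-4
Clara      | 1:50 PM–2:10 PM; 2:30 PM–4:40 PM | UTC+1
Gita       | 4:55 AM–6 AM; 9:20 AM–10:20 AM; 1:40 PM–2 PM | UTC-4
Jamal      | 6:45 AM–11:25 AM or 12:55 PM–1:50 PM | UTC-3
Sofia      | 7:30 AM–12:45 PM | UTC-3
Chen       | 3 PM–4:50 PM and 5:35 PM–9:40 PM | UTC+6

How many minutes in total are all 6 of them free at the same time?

50

Emeka in UTC: 08:10-10:15, 11:30-15:05, 16:50-18:00 (add 4h to convert from UTC-4).
Clara in UTC: 12:50-13:10, 13:30-15:40 (subtract 1h to convert from UTC+1).
Gita in UTC: 08:55-10:00, 13:20-14:20, 17:40-18:00 (add 4h to convert from UTC-4).
Jamal in UTC: 09:45-14:25, 15:55-16:50 (add 3h to convert from UTC-3).
Sofia in UTC: 10:30-15:45 (add 3h to convert from UTC-3).
Chen in UTC: 09:00-10:50, 11:35-15:40 (subtract 6h to convert from UTC+6).
Emeka ∩ Clara: 12:50-13:10, 13:30-15:05.
Emeka ∩ Clara ∩ Gita: 13:30-14:20.
Emeka ∩ Clara ∩ Gita ∩ Jamal: 13:30-14:20.
Emeka ∩ Clara ∩ Gita ∩ Jamal ∩ Sofia: 13:30-14:20.
Emeka ∩ Clara ∩ Gita ∩ Jamal ∩ Sofia ∩ Chen: 13:30-14:20.
That's a single block of 50 minutes.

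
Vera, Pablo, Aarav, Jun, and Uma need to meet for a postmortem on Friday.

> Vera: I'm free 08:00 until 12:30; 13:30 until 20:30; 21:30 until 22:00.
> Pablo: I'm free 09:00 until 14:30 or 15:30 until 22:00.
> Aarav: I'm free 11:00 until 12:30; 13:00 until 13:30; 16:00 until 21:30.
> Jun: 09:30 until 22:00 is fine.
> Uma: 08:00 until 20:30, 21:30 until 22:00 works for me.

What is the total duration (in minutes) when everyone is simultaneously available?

Vera ∩ Pablo: 09:00-12:30, 13:30-14:30, 15:30-20:30, 21:30-22:00.
Vera ∩ Pablo ∩ Aarav: 11:00-12:30, 16:00-20:30.
Vera ∩ Pablo ∩ Aarav ∩ Jun: 11:00-12:30, 16:00-20:30.
Vera ∩ Pablo ∩ Aarav ∩ Jun ∩ Uma: 11:00-12:30, 16:00-20:30.
Those are the intersection windows.
Summing the common windows: 90 + 270 = 360 minutes.

360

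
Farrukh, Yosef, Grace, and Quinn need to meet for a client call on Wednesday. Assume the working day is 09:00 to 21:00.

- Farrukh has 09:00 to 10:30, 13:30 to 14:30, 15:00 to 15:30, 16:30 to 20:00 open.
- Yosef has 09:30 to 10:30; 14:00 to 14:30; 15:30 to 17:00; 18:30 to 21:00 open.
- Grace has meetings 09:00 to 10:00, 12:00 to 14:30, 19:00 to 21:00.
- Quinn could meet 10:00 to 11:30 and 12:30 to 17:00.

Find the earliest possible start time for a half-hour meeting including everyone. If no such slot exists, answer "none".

Farrukh free: 09:00-10:30, 13:30-14:30, 15:00-15:30, 16:30-20:00.
Yosef free: 09:30-10:30, 14:00-14:30, 15:30-17:00, 18:30-21:00.
Grace free: 10:00-12:00, 14:30-19:00 (invert busy blocks within the working day).
Quinn free: 10:00-11:30, 12:30-17:00.
Farrukh ∩ Yosef: 09:30-10:30, 14:00-14:30, 16:30-17:00, 18:30-20:00.
Farrukh ∩ Yosef ∩ Grace: 10:00-10:30, 16:30-17:00, 18:30-19:00.
Farrukh ∩ Yosef ∩ Grace ∩ Quinn: 10:00-10:30, 16:30-17:00.
Those are the intersection windows.
The first common window of at least 30 minutes is 10:00-10:30, so the earliest start is 10:00.

10:00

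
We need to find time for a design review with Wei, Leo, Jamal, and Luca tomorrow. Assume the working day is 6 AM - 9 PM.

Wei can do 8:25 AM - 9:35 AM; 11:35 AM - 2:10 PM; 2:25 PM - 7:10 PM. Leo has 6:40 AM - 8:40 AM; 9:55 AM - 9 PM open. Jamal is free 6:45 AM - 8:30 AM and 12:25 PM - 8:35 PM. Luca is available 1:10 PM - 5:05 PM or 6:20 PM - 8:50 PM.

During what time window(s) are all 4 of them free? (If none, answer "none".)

13:10-14:10, 14:25-17:05, 18:20-19:10

Wei ∩ Leo: 08:25-08:40, 11:35-14:10, 14:25-19:10.
Wei ∩ Leo ∩ Jamal: 08:25-08:30, 12:25-14:10, 14:25-19:10.
Wei ∩ Leo ∩ Jamal ∩ Luca: 13:10-14:10, 14:25-17:05, 18:20-19:10.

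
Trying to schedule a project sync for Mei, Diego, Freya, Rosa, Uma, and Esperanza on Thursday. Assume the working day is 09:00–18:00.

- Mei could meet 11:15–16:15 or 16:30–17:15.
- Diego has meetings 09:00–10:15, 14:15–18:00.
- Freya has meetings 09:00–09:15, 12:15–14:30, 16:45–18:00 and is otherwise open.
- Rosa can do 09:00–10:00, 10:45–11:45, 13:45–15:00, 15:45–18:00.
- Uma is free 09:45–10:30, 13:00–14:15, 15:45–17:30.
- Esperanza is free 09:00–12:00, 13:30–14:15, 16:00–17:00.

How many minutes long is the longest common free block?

0

Mei free: 11:15-16:15, 16:30-17:15.
Diego free: 10:15-14:15 (invert busy blocks within the working day).
Freya free: 09:15-12:15, 14:30-16:45 (invert busy blocks within the working day).
Rosa free: 09:00-10:00, 10:45-11:45, 13:45-15:00, 15:45-18:00.
Uma free: 09:45-10:30, 13:00-14:15, 15:45-17:30.
Esperanza free: 09:00-12:00, 13:30-14:15, 16:00-17:00.
Mei ∩ Diego: 11:15-14:15.
Mei ∩ Diego ∩ Freya: 11:15-12:15.
Mei ∩ Diego ∩ Freya ∩ Rosa: 11:15-11:45.
Mei ∩ Diego ∩ Freya ∩ Rosa ∩ Uma: ∅.
Mei ∩ Diego ∩ Freya ∩ Rosa ∩ Uma ∩ Esperanza: ∅.
There is no time when everyone is free.
No common window exists, so the longest block is 0 minutes.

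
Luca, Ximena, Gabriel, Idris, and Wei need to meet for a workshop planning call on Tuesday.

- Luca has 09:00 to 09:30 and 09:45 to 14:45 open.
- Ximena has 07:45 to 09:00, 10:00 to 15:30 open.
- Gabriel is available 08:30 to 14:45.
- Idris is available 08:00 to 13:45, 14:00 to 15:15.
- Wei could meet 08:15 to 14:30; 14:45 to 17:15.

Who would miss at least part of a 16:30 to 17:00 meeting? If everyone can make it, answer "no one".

Luca: not fully free for 16:30-17:00. Ximena: not fully free for 16:30-17:00. Gabriel: not fully free for 16:30-17:00. Idris: not fully free for 16:30-17:00. Wei: free for 16:30-17:00.

Gabriel, Idris, Luca, Ximena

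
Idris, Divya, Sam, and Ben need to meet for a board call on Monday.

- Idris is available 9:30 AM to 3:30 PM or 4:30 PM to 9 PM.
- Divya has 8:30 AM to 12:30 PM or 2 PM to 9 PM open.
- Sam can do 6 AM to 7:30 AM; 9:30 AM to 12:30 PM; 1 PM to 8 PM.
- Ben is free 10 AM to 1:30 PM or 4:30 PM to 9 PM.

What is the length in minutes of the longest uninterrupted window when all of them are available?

Idris ∩ Divya: 09:30-12:30, 14:00-15:30, 16:30-21:00.
Idris ∩ Divya ∩ Sam: 09:30-12:30, 14:00-15:30, 16:30-20:00.
Idris ∩ Divya ∩ Sam ∩ Ben: 10:00-12:30, 16:30-20:00.
The longest is 16:30-20:00 at 210 minutes.

210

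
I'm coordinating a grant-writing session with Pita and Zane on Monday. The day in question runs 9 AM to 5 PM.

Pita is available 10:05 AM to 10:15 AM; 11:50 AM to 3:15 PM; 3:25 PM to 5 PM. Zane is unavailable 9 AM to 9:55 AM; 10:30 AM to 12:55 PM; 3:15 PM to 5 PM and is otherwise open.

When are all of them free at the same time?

10:05-10:15, 12:55-15:15

Pita free: 10:05-10:15, 11:50-15:15, 15:25-17:00.
Zane free: 09:55-10:30, 12:55-15:15 (invert busy blocks within the working day).
Pita ∩ Zane: 10:05-10:15, 12:55-15:15.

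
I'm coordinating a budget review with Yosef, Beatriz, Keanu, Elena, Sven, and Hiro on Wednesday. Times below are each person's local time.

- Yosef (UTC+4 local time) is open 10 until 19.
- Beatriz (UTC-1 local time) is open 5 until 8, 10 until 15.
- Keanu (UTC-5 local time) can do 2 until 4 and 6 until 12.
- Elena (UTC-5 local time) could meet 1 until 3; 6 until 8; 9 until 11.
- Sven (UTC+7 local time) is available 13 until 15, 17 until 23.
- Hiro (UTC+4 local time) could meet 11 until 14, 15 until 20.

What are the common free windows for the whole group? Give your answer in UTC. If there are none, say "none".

Yosef in UTC: 06:00-15:00 (subtract 4h to convert from UTC+4).
Beatriz in UTC: 06:00-09:00, 11:00-16:00 (add 1h to convert from UTC-1).
Keanu in UTC: 07:00-09:00, 11:00-17:00 (add 5h to convert from UTC-5).
Elena in UTC: 06:00-08:00, 11:00-13:00, 14:00-16:00 (add 5h to convert from UTC-5).
Sven in UTC: 06:00-08:00, 10:00-16:00 (subtract 7h to convert from UTC+7).
Hiro in UTC: 07:00-10:00, 11:00-16:00 (subtract 4h to convert from UTC+4).
Yosef ∩ Beatriz: 06:00-09:00, 11:00-15:00.
Yosef ∩ Beatriz ∩ Keanu: 07:00-09:00, 11:00-15:00.
Yosef ∩ Beatriz ∩ Keanu ∩ Elena: 07:00-08:00, 11:00-13:00, 14:00-15:00.
Yosef ∩ Beatriz ∩ Keanu ∩ Elena ∩ Sven: 07:00-08:00, 11:00-13:00, 14:00-15:00.
Yosef ∩ Beatriz ∩ Keanu ∩ Elena ∩ Sven ∩ Hiro: 07:00-08:00, 11:00-13:00, 14:00-15:00.
So the common availability across everyone is 07:00-08:00, 11:00-13:00, 14:00-15:00.

07:00-08:00, 11:00-13:00, 14:00-15:00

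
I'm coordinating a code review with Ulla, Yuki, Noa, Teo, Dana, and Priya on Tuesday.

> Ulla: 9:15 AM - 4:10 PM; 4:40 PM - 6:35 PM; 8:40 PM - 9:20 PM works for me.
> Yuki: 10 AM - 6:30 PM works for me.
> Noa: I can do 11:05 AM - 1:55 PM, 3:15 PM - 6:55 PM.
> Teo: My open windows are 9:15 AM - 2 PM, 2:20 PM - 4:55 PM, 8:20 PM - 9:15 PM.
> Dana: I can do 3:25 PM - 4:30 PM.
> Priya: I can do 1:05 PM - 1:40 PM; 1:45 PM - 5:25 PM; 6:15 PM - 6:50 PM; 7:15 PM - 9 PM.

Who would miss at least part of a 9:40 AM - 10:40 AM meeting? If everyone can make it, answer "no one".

Ulla: free for 09:40-10:40. Yuki: not fully free for 09:40-10:40. Noa: not fully free for 09:40-10:40. Teo: free for 09:40-10:40. Dana: not fully free for 09:40-10:40. Priya: not fully free for 09:40-10:40.

Dana, Noa, Priya, Yuki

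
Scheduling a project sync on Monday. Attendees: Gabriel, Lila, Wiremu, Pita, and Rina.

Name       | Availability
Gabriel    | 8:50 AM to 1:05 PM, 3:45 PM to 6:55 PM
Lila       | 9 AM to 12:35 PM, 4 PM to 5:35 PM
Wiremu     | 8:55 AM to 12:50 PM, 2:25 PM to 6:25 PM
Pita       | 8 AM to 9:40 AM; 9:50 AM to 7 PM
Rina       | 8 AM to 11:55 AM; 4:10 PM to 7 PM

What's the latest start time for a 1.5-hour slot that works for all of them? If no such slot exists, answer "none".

Gabriel ∩ Lila: 09:00-12:35, 16:00-17:35.
Gabriel ∩ Lila ∩ Wiremu: 09:00-12:35, 16:00-17:35.
Gabriel ∩ Lila ∩ Wiremu ∩ Pita: 09:00-09:40, 09:50-12:35, 16:00-17:35.
Gabriel ∩ Lila ∩ Wiremu ∩ Pita ∩ Rina: 09:00-09:40, 09:50-11:55, 16:10-17:35.
The last common window of at least 90 minutes is 09:50-11:55; a 90-minute meeting can start as late as 10:25 and still end by 11:55.

10:25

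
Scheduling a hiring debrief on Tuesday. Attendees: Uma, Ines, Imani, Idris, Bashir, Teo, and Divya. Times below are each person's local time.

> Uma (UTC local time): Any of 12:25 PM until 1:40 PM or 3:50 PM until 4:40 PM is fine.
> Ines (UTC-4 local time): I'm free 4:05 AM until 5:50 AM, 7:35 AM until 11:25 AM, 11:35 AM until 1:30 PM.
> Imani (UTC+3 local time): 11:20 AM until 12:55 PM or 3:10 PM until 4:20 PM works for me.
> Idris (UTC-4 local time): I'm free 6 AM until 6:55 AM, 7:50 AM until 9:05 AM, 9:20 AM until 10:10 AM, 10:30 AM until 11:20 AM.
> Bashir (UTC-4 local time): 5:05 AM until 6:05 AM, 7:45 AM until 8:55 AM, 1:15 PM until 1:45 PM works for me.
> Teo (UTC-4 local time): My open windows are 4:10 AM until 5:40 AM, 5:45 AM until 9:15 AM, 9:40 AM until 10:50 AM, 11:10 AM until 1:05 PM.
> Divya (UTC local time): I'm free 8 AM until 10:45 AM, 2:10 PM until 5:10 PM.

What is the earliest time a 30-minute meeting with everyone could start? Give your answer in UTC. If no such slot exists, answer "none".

Uma in UTC: 12:25-13:40, 15:50-16:40.
Ines in UTC: 08:05-09:50, 11:35-15:25, 15:35-17:30 (add 4h to convert from UTC-4).
Imani in UTC: 08:20-09:55, 12:10-13:20 (subtract 3h to convert from UTC+3).
Idris in UTC: 10:00-10:55, 11:50-13:05, 13:20-14:10, 14:30-15:20 (add 4h to convert from UTC-4).
Bashir in UTC: 09:05-10:05, 11:45-12:55, 17:15-17:45 (add 4h to convert from UTC-4).
Teo in UTC: 08:10-09:40, 09:45-13:15, 13:40-14:50, 15:10-17:05 (add 4h to convert from UTC-4).
Divya in UTC: 08:00-10:45, 14:10-17:10.
Uma ∩ Ines: 12:25-13:40, 15:50-16:40.
Uma ∩ Ines ∩ Imani: 12:25-13:20.
Uma ∩ Ines ∩ Imani ∩ Idris: 12:25-13:05.
Uma ∩ Ines ∩ Imani ∩ Idris ∩ Bashir: 12:25-12:55.
Uma ∩ Ines ∩ Imani ∩ Idris ∩ Bashir ∩ Teo: 12:25-12:55.
Uma ∩ Ines ∩ Imani ∩ Idris ∩ Bashir ∩ Teo ∩ Divya: ∅.
There is no time when everyone is free.
No common window is at least 30 minutes long.

none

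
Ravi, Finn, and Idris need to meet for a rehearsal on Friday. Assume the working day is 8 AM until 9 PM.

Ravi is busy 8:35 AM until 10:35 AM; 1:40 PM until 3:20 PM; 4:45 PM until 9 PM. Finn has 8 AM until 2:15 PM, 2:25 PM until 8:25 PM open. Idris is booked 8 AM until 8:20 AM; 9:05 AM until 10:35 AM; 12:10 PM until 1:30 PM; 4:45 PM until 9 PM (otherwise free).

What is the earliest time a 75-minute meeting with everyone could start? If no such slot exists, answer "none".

Ravi free: 08:00-08:35, 10:35-13:40, 15:20-16:45 (invert busy blocks within the working day).
Finn free: 08:00-14:15, 14:25-20:25.
Idris free: 08:20-09:05, 10:35-12:10, 13:30-16:45 (invert busy blocks within the working day).
Ravi ∩ Finn: 08:00-08:35, 10:35-13:40, 15:20-16:45.
Ravi ∩ Finn ∩ Idris: 08:20-08:35, 10:35-12:10, 13:30-13:40, 15:20-16:45.
The first common window of at least 75 minutes is 10:35-12:10, so the earliest start is 10:35.

10:35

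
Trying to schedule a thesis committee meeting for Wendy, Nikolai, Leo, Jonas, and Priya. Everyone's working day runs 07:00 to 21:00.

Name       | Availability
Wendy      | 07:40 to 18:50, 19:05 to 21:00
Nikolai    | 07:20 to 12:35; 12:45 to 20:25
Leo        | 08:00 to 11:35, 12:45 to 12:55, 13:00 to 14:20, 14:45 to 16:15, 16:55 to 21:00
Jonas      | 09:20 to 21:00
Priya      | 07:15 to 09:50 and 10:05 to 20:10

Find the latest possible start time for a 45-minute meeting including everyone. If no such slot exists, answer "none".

19:25

Wendy ∩ Nikolai: 07:40-12:35, 12:45-18:50, 19:05-20:25.
Wendy ∩ Nikolai ∩ Leo: 08:00-11:35, 12:45-12:55, 13:00-14:20, 14:45-16:15, 16:55-18:50, 19:05-20:25.
Wendy ∩ Nikolai ∩ Leo ∩ Jonas: 09:20-11:35, 12:45-12:55, 13:00-14:20, 14:45-16:15, 16:55-18:50, 19:05-20:25.
Wendy ∩ Nikolai ∩ Leo ∩ Jonas ∩ Priya: 09:20-09:50, 10:05-11:35, 12:45-12:55, 13:00-14:20, 14:45-16:15, 16:55-18:50, 19:05-20:10.
The last common window of at least 45 minutes is 19:05-20:10; a 45-minute meeting can start as late as 19:25 and still end by 20:10.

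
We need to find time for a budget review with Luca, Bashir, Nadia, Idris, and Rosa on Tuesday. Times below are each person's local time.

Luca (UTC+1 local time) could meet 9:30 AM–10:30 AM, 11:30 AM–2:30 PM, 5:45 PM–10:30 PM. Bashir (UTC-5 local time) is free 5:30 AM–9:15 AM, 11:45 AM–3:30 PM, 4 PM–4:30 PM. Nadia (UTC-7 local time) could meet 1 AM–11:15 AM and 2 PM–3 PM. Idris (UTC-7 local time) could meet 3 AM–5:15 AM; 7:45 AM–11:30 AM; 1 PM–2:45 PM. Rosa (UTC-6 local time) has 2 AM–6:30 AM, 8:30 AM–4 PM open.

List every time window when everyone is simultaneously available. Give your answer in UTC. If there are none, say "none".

10:30-12:15, 16:45-18:15, 21:00-21:30

Luca in UTC: 08:30-09:30, 10:30-13:30, 16:45-21:30 (subtract 1h to convert from UTC+1).
Bashir in UTC: 10:30-14:15, 16:45-20:30, 21:00-21:30 (add 5h to convert from UTC-5).
Nadia in UTC: 08:00-18:15, 21:00-22:00 (add 7h to convert from UTC-7).
Idris in UTC: 10:00-12:15, 14:45-18:30, 20:00-21:45 (add 7h to convert from UTC-7).
Rosa in UTC: 08:00-12:30, 14:30-22:00 (add 6h to convert from UTC-6).
Luca ∩ Bashir: 10:30-13:30, 16:45-20:30, 21:00-21:30.
Luca ∩ Bashir ∩ Nadia: 10:30-13:30, 16:45-18:15, 21:00-21:30.
Luca ∩ Bashir ∩ Nadia ∩ Idris: 10:30-12:15, 16:45-18:15, 21:00-21:30.
Luca ∩ Bashir ∩ Nadia ∩ Idris ∩ Rosa: 10:30-12:15, 16:45-18:15, 21:00-21:30.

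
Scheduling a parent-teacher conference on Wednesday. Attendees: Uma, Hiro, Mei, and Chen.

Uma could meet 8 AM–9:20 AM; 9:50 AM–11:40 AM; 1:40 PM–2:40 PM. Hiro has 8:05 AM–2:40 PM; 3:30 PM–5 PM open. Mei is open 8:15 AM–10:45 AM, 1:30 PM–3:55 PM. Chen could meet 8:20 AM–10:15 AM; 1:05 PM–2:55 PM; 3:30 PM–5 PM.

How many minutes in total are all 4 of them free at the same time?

145

Uma ∩ Hiro: 08:05-09:20, 09:50-11:40, 13:40-14:40.
Uma ∩ Hiro ∩ Mei: 08:15-09:20, 09:50-10:45, 13:40-14:40.
Uma ∩ Hiro ∩ Mei ∩ Chen: 08:20-09:20, 09:50-10:15, 13:40-14:40.
Summing the common windows: 60 + 25 + 60 = 145 minutes.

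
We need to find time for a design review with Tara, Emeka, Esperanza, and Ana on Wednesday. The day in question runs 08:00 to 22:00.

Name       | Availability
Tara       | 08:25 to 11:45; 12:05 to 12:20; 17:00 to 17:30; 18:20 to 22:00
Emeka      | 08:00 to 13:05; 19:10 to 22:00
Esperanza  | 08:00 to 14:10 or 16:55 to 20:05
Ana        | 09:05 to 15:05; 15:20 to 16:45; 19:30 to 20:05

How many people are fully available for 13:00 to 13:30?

2

Esperanza and Ana can make the full 13:00-13:30 slot — that's 2.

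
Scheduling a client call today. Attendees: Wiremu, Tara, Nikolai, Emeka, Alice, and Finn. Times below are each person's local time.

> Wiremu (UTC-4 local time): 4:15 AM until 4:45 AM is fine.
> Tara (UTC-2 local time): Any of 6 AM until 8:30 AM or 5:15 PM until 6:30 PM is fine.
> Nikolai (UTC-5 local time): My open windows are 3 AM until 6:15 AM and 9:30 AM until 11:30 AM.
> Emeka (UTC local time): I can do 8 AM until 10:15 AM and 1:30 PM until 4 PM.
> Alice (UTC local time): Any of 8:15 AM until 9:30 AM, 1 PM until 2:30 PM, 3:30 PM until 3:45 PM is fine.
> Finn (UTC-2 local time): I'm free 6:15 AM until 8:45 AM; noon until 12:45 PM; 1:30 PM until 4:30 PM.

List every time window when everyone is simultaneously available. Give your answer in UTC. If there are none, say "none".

08:15-08:45

Wiremu in UTC: 08:15-08:45 (add 4h to convert from UTC-4).
Tara in UTC: 08:00-10:30, 19:15-20:30 (add 2h to convert from UTC-2).
Nikolai in UTC: 08:00-11:15, 14:30-16:30 (add 5h to convert from UTC-5).
Emeka in UTC: 08:00-10:15, 13:30-16:00.
Alice in UTC: 08:15-09:30, 13:00-14:30, 15:30-15:45.
Finn in UTC: 08:15-10:45, 14:00-14:45, 15:30-18:30 (add 2h to convert from UTC-2).
Wiremu ∩ Tara: 08:15-08:45.
Wiremu ∩ Tara ∩ Nikolai: 08:15-08:45.
Wiremu ∩ Tara ∩ Nikolai ∩ Emeka: 08:15-08:45.
Wiremu ∩ Tara ∩ Nikolai ∩ Emeka ∩ Alice: 08:15-08:45.
Wiremu ∩ Tara ∩ Nikolai ∩ Emeka ∩ Alice ∩ Finn: 08:15-08:45.
So the common availability across everyone is 08:15-08:45.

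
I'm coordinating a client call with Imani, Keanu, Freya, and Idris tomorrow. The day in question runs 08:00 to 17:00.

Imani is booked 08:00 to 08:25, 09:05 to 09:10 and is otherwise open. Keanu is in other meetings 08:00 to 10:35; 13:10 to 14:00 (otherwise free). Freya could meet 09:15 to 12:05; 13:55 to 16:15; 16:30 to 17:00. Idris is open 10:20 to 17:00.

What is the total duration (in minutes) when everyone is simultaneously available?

255

Imani free: 08:25-09:05, 09:10-17:00 (invert busy blocks within the working day).
Keanu free: 10:35-13:10, 14:00-17:00 (invert busy blocks within the working day).
Freya free: 09:15-12:05, 13:55-16:15, 16:30-17:00.
Idris free: 10:20-17:00.
Imani ∩ Keanu: 10:35-13:10, 14:00-17:00.
Imani ∩ Keanu ∩ Freya: 10:35-12:05, 14:00-16:15, 16:30-17:00.
Imani ∩ Keanu ∩ Freya ∩ Idris: 10:35-12:05, 14:00-16:15, 16:30-17:00.
Summing the common windows: 90 + 135 + 30 = 255 minutes.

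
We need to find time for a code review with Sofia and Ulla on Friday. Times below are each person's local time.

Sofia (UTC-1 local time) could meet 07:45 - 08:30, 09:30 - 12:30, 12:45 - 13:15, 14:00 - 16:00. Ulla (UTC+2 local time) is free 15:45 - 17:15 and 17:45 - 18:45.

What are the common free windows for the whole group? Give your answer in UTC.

Sofia in UTC: 08:45-09:30, 10:30-13:30, 13:45-14:15, 15:00-17:00 (add 1h to convert from UTC-1).
Ulla in UTC: 13:45-15:15, 15:45-16:45 (subtract 2h to convert from UTC+2).
Sofia ∩ Ulla: 13:45-14:15, 15:00-15:15, 15:45-16:45.
Those are the intersection windows.

13:45-14:15, 15:00-15:15, 15:45-16:45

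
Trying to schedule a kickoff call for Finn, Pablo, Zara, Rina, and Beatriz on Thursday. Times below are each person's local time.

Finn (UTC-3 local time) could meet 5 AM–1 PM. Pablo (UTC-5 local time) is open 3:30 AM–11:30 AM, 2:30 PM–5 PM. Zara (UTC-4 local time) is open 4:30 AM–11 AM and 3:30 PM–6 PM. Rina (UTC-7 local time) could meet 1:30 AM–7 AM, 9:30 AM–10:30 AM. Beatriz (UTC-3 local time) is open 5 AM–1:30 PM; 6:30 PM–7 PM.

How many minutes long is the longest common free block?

Finn in UTC: 08:00-16:00 (add 3h to convert from UTC-3).
Pablo in UTC: 08:30-16:30, 19:30-22:00 (add 5h to convert from UTC-5).
Zara in UTC: 08:30-15:00, 19:30-22:00 (add 4h to convert from UTC-4).
Rina in UTC: 08:30-14:00, 16:30-17:30 (add 7h to convert from UTC-7).
Beatriz in UTC: 08:00-16:30, 21:30-22:00 (add 3h to convert from UTC-3).
Finn ∩ Pablo: 08:30-16:00.
Finn ∩ Pablo ∩ Zara: 08:30-15:00.
Finn ∩ Pablo ∩ Zara ∩ Rina: 08:30-14:00.
Finn ∩ Pablo ∩ Zara ∩ Rina ∩ Beatriz: 08:30-14:00.
Those are the intersection windows.
The longest is 08:30-14:00 at 330 minutes.

330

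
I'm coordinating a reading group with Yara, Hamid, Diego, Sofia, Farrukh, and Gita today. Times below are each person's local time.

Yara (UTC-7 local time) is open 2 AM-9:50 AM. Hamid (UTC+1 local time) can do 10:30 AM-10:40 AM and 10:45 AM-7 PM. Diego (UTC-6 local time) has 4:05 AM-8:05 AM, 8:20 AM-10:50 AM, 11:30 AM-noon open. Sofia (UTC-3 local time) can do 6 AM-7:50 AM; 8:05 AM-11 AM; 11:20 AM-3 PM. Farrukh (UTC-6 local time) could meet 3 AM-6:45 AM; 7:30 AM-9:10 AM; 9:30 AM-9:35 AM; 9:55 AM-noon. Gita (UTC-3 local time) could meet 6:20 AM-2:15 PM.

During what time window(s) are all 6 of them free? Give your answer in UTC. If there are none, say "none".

Yara in UTC: 09:00-16:50 (add 7h to convert from UTC-7).
Hamid in UTC: 09:30-09:40, 09:45-18:00 (subtract 1h to convert from UTC+1).
Diego in UTC: 10:05-14:05, 14:20-16:50, 17:30-18:00 (add 6h to convert from UTC-6).
Sofia in UTC: 09:00-10:50, 11:05-14:00, 14:20-18:00 (add 3h to convert from UTC-3).
Farrukh in UTC: 09:00-12:45, 13:30-15:10, 15:30-15:35, 15:55-18:00 (add 6h to convert from UTC-6).
Gita in UTC: 09:20-17:15 (add 3h to convert from UTC-3).
Yara ∩ Hamid: 09:30-09:40, 09:45-16:50.
Yara ∩ Hamid ∩ Diego: 10:05-14:05, 14:20-16:50.
Yara ∩ Hamid ∩ Diego ∩ Sofia: 10:05-10:50, 11:05-14:00, 14:20-16:50.
Yara ∩ Hamid ∩ Diego ∩ Sofia ∩ Farrukh: 10:05-10:50, 11:05-12:45, 13:30-14:00, 14:20-15:10, 15:30-15:35, 15:55-16:50.
Yara ∩ Hamid ∩ Diego ∩ Sofia ∩ Farrukh ∩ Gita: 10:05-10:50, 11:05-12:45, 13:30-14:00, 14:20-15:10, 15:30-15:35, 15:55-16:50.
Those are the intersection windows.

10:05-10:50, 11:05-12:45, 13:30-14:00, 14:20-15:10, 15:30-15:35, 15:55-16:50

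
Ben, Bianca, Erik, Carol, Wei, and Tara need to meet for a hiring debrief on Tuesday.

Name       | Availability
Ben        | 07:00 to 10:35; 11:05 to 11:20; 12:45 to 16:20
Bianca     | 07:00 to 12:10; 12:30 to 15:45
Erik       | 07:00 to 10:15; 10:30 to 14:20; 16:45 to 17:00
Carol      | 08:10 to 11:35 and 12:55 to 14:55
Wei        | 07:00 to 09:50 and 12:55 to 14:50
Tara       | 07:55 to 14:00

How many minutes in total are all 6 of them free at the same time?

165

Ben ∩ Bianca: 07:00-10:35, 11:05-11:20, 12:45-15:45.
Ben ∩ Bianca ∩ Erik: 07:00-10:15, 10:30-10:35, 11:05-11:20, 12:45-14:20.
Ben ∩ Bianca ∩ Erik ∩ Carol: 08:10-10:15, 10:30-10:35, 11:05-11:20, 12:55-14:20.
Ben ∩ Bianca ∩ Erik ∩ Carol ∩ Wei: 08:10-09:50, 12:55-14:20.
Ben ∩ Bianca ∩ Erik ∩ Carol ∩ Wei ∩ Tara: 08:10-09:50, 12:55-14:00.
Summing the common windows: 100 + 65 = 165 minutes.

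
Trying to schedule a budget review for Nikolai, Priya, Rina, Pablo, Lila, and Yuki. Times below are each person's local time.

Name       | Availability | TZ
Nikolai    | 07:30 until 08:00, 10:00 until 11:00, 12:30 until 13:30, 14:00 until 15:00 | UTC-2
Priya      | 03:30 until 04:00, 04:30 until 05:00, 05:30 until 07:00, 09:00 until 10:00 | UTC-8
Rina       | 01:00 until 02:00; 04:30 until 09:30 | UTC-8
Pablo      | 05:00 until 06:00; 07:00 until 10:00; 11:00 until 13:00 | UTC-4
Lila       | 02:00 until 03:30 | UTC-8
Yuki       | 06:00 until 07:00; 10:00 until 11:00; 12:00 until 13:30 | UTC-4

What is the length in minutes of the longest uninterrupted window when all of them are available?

0

Nikolai in UTC: 09:30-10:00, 12:00-13:00, 14:30-15:30, 16:00-17:00 (add 2h to convert from UTC-2).
Priya in UTC: 11:30-12:00, 12:30-13:00, 13:30-15:00, 17:00-18:00 (add 8h to convert from UTC-8).
Rina in UTC: 09:00-10:00, 12:30-17:30 (add 8h to convert from UTC-8).
Pablo in UTC: 09:00-10:00, 11:00-14:00, 15:00-17:00 (add 4h to convert from UTC-4).
Lila in UTC: 10:00-11:30 (add 8h to convert from UTC-8).
Yuki in UTC: 10:00-11:00, 14:00-15:00, 16:00-17:30 (add 4h to convert from UTC-4).
Nikolai ∩ Priya: 12:30-13:00, 14:30-15:00.
Nikolai ∩ Priya ∩ Rina: 12:30-13:00, 14:30-15:00.
Nikolai ∩ Priya ∩ Rina ∩ Pablo: 12:30-13:00.
Nikolai ∩ Priya ∩ Rina ∩ Pablo ∩ Lila: ∅.
Nikolai ∩ Priya ∩ Rina ∩ Pablo ∩ Lila ∩ Yuki: ∅.
There is no time when everyone is free.
No common window exists, so the longest block is 0 minutes.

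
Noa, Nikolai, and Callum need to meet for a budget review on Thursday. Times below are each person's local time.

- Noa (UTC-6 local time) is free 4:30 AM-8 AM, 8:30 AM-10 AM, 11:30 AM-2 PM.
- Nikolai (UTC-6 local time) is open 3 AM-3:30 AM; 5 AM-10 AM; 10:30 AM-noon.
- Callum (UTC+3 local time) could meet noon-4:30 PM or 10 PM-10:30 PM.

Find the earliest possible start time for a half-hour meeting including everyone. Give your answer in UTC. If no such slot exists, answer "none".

11:00

Noa in UTC: 10:30-14:00, 14:30-16:00, 17:30-20:00 (add 6h to convert from UTC-6).
Nikolai in UTC: 09:00-09:30, 11:00-16:00, 16:30-18:00 (add 6h to convert from UTC-6).
Callum in UTC: 09:00-13:30, 19:00-19:30 (subtract 3h to convert from UTC+3).
Noa ∩ Nikolai: 11:00-14:00, 14:30-16:00, 17:30-18:00.
Noa ∩ Nikolai ∩ Callum: 11:00-13:30.
The first common window of at least 30 minutes is 11:00-13:30, so the earliest start is 11:00.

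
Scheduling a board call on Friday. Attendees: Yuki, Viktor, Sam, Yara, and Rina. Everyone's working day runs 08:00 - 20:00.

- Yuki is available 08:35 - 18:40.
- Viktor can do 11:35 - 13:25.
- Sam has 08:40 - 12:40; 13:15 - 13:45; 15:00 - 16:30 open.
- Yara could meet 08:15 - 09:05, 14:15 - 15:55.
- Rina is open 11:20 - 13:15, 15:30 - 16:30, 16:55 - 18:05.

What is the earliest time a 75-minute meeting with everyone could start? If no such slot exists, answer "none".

none

Yuki ∩ Viktor: 11:35-13:25.
Yuki ∩ Viktor ∩ Sam: 11:35-12:40, 13:15-13:25.
Yuki ∩ Viktor ∩ Sam ∩ Yara: ∅.
Yuki ∩ Viktor ∩ Sam ∩ Yara ∩ Rina: ∅.
There is no time when everyone is free.
No common window is at least 75 minutes long.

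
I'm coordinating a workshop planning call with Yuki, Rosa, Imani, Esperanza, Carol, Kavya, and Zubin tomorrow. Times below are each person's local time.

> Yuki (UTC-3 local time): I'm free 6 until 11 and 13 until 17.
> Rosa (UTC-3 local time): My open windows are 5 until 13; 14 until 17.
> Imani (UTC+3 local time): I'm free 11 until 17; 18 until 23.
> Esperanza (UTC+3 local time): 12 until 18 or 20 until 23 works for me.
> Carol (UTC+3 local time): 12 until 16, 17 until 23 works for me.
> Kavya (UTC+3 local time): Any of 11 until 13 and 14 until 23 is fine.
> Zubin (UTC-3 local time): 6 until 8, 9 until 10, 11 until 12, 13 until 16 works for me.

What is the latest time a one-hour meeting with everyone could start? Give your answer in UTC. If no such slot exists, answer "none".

Yuki in UTC: 09:00-14:00, 16:00-20:00 (add 3h to convert from UTC-3).
Rosa in UTC: 08:00-16:00, 17:00-20:00 (add 3h to convert from UTC-3).
Imani in UTC: 08:00-14:00, 15:00-20:00 (subtract 3h to convert from UTC+3).
Esperanza in UTC: 09:00-15:00, 17:00-20:00 (subtract 3h to convert from UTC+3).
Carol in UTC: 09:00-13:00, 14:00-20:00 (subtract 3h to convert from UTC+3).
Kavya in UTC: 08:00-10:00, 11:00-20:00 (subtract 3h to convert from UTC+3).
Zubin in UTC: 09:00-11:00, 12:00-13:00, 14:00-15:00, 16:00-19:00 (add 3h to convert from UTC-3).
Yuki ∩ Rosa: 09:00-14:00, 17:00-20:00.
Yuki ∩ Rosa ∩ Imani: 09:00-14:00, 17:00-20:00.
Yuki ∩ Rosa ∩ Imani ∩ Esperanza: 09:00-14:00, 17:00-20:00.
Yuki ∩ Rosa ∩ Imani ∩ Esperanza ∩ Carol: 09:00-13:00, 17:00-20:00.
Yuki ∩ Rosa ∩ Imani ∩ Esperanza ∩ Carol ∩ Kavya: 09:00-10:00, 11:00-13:00, 17:00-20:00.
Yuki ∩ Rosa ∩ Imani ∩ Esperanza ∩ Carol ∩ Kavya ∩ Zubin: 09:00-10:00, 12:00-13:00, 17:00-19:00.
Those are the intersection windows.
The last common window of at least 60 minutes is 17:00-19:00; a 60-minute meeting can start as late as 18:00 and still end by 19:00.

18:00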